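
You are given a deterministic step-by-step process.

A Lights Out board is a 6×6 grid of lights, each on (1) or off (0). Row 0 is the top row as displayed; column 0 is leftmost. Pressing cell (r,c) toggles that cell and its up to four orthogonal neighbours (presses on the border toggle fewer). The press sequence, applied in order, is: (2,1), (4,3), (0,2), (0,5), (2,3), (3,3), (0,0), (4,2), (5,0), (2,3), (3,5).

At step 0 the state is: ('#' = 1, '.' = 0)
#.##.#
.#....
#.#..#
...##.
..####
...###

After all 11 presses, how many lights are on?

[0] #.##.#
.#....
#.#..#
...##.
..####
...###
[1] #.##.#
......
.#...#
.#.##.
..####
...###
[2] #.##.#
......
.#...#
.#..#.
.....#
....##
[3] ##...#
..#...
.#...#
.#..#.
.....#
....##
[4] ##..#.
..#..#
.#...#
.#..#.
.....#
....##
[5] ##..#.
..##.#
.#####
.#.##.
.....#
....##
[6] ##..#.
..##.#
.##.##
.##...
...#.#
....##
[7] ....#.
#.##.#
.##.##
.##...
...#.#
....##
[8] ....#.
#.##.#
.##.##
.#....
.##..#
..#.##
[9] ....#.
#.##.#
.##.##
.#....
###..#
###.##
[10] ....#.
#.#..#
.#.#.#
.#.#..
###..#
###.##
[11] ....#.
#.#..#
.#.#..
.#.###
###...
###.##

18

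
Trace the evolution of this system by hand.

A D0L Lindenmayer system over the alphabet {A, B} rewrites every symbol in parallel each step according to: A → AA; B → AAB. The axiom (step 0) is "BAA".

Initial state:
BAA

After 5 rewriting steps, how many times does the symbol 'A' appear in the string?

t=0: BAA
t=1: AABAAAA
t=2: AAAAAABAAAAAAAA
t=3: AAAAAAAAAAAAAABAAAAAAAAAAAAAAAA
t=4: AAAAAAAAAAAAAAAAAAAAAAAAAAAAAABAAAAAAAAAAAAAAAAAAAAAAAAAAAAAAAA
t=5: AAAAAAAAAAAAAAAAAAAAAAAAAAAAAAAAAAAAAAAAAAAAAAAAAAAAAAAAAA…AAAAAAAAAAAAAAAAAAAAAAAAAAAAAAAAAAAAAAAAAAAAAAAAAAAAAAAAAA  (len 127)

126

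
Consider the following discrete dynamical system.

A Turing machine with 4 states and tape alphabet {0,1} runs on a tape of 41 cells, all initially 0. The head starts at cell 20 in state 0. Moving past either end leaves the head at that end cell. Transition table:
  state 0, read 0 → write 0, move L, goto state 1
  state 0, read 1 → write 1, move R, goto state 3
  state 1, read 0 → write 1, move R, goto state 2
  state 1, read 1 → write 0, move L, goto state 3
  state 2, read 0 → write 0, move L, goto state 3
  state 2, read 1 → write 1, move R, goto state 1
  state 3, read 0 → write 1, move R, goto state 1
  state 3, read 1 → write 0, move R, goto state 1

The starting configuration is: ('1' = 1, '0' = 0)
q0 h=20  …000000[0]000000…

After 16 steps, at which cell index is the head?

step 0: q0 h=20  …000000[0]000000…
step 1: q1 h=19  …000000[0]000000…
step 2: q2 h=20  …000001[0]000000…
step 3: q3 h=19  …000000[1]000000…
step 4: q1 h=20  …000000[0]000000…
step 5: q2 h=21  …000001[0]000000…
step 6: q3 h=20  …000000[1]000000…
step 7: q1 h=21  …000000[0]000000…
step 8: q2 h=22  …000001[0]000000…
step 9: q3 h=21  …000000[1]000000…
step 10: q1 h=22  …000000[0]000000…
step 11: q2 h=23  …000001[0]000000…
step 12: q3 h=22  …000000[1]000000…
step 13: q1 h=23  …000000[0]000000…
step 14: q2 h=24  …000001[0]000000…
step 15: q3 h=23  …000000[1]000000…
step 16: q1 h=24  …000000[0]000000…

24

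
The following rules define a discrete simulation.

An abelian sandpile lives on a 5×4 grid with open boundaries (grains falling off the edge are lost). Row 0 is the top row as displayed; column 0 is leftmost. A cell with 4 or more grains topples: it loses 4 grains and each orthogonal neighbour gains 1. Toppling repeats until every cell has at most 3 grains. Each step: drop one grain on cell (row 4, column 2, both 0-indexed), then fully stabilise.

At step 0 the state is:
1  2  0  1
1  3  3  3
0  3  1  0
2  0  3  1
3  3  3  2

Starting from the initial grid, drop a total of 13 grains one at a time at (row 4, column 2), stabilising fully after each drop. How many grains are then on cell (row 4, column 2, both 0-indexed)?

[0] 1  2  0  1
1  3  3  3
0  3  1  0
2  0  3  1
3  3  3  2
[1] 1  2  0  1
1  3  3  3
0  3  2  0
3  2  0  2
0  1  2  3
[2] 1  2  0  1
1  3  3  3
0  3  2  0
3  2  0  2
0  1  3  3
[3] 1  2  0  1
1  3  3  3
0  3  2  0
3  2  1  3
0  2  1  0
[4] 1  2  0  1
1  3  3  3
0  3  2  0
3  2  1  3
0  2  2  0
[5] 1  2  0  1
1  3  3  3
0  3  2  0
3  2  1  3
0  2  3  0
[6] 1  2  0  1
1  3  3  3
0  3  2  0
3  2  2  3
0  3  0  1
[7] 1  2  0  1
1  3  3  3
0  3  2  0
3  2  2  3
0  3  1  1
[8] 1  2  0  1
1  3  3  3
0  3  2  0
3  2  2  3
0  3  2  1
[9] 1  2  0  1
1  3  3  3
0  3  2  0
3  2  2  3
0  3  3  1
[10] 1  2  0  1
1  3  3  3
0  3  2  0
3  3  3  3
1  0  1  2
[11] 1  2  0  1
1  3  3  3
0  3  2  0
3  3  3  3
1  0  2  2
[12] 1  2  0  1
1  3  3  3
0  3  2  0
3  3  3  3
1  0  3  2
[13] 1  3  1  2
2  1  2  0
2  2  1  3
0  2  3  1
2  2  2  0

2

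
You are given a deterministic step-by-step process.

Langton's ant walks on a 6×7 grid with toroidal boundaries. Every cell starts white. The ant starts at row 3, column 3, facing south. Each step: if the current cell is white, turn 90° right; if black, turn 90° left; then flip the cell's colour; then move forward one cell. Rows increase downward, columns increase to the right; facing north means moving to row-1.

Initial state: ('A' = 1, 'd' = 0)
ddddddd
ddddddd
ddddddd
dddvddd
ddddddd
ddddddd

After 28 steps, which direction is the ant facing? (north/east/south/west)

south

0) ddddddd
ddddddd
ddddddd
dddvddd
ddddddd
ddddddd
1) ddddddd
ddddddd
ddddddd
dd<Addd
ddddddd
ddddddd
2) ddddddd
ddddddd
dd^dddd
ddAAddd
ddddddd
ddddddd
3) ddddddd
ddddddd
ddA>ddd
ddAAddd
ddddddd
ddddddd
4) ddddddd
ddddddd
ddAAddd
ddAvddd
ddddddd
ddddddd
5) ddddddd
ddddddd
ddAAddd
ddAd>dd
ddddddd
ddddddd
6) ddddddd
ddddddd
ddAAddd
ddAdAdd
ddddvdd
ddddddd
7) ddddddd
ddddddd
ddAAddd
ddAdAdd
ddd<Add
ddddddd
8) ddddddd
ddddddd
ddAAddd
ddA^Add
dddAAdd
ddddddd
9) ddddddd
ddddddd
ddAAddd
ddAA>dd
dddAAdd
ddddddd
10) ddddddd
ddddddd
ddAA^dd
ddAAddd
dddAAdd
ddddddd
11) ddddddd
ddddddd
ddAAA>d
ddAAddd
dddAAdd
ddddddd
12) ddddddd
ddddddd
ddAAAAd
ddAAdvd
dddAAdd
ddddddd
13) ddddddd
ddddddd
ddAAAAd
ddAA<Ad
dddAAdd
ddddddd
14) ddddddd
ddddddd
ddAA^Ad
ddAAAAd
dddAAdd
ddddddd
15) ddddddd
ddddddd
ddA<dAd
ddAAAAd
dddAAdd
ddddddd
16) ddddddd
ddddddd
ddAddAd
ddAvAAd
dddAAdd
ddddddd
17) ddddddd
ddddddd
ddAddAd
ddAd>Ad
dddAAdd
ddddddd
18) ddddddd
ddddddd
ddAd^Ad
ddAddAd
dddAAdd
ddddddd
19) ddddddd
ddddddd
ddAdA>d
ddAddAd
dddAAdd
ddddddd
20) ddddddd
ddddd^d
ddAdAdd
ddAddAd
dddAAdd
ddddddd
21) ddddddd
dddddA>
ddAdAdd
ddAddAd
dddAAdd
ddddddd
22) ddddddd
dddddAA
ddAdAdv
ddAddAd
dddAAdd
ddddddd
23) ddddddd
dddddAA
ddAdA<A
ddAddAd
dddAAdd
ddddddd
24) ddddddd
ddddd^A
ddAdAAA
ddAddAd
dddAAdd
ddddddd
25) ddddddd
dddd<dA
ddAdAAA
ddAddAd
dddAAdd
ddddddd
26) dddd^dd
ddddAdA
ddAdAAA
ddAddAd
dddAAdd
ddddddd
27) ddddA>d
ddddAdA
ddAdAAA
ddAddAd
dddAAdd
ddddddd
28) ddddAAd
ddddAvA
ddAdAAA
ddAddAd
dddAAdd
ddddddd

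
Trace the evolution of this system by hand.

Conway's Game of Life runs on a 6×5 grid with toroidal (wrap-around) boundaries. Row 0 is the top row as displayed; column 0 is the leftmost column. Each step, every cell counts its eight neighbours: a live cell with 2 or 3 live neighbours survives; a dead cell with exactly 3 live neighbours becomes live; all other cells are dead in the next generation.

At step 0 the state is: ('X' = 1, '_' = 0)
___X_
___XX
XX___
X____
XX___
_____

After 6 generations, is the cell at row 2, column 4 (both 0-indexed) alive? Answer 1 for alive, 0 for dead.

0

step 0: ___X_
___XX
XX___
X____
XX___
_____
step 1: ___XX
X_XXX
XX___
____X
XX___
_____
step 2: X_X__
__X__
_XX__
____X
X____
X___X
step 3: X__XX
__XX_
_XXX_
XX___
X____
X___X
step 4: XXX__
X____
X__XX
X___X
_____
_X_X_
step 5: X_X_X
__XX_
_X_X_
X__X_
X___X
XX___
step 6: X_X_X
X____
_X_X_
XXXX_
_____
___X_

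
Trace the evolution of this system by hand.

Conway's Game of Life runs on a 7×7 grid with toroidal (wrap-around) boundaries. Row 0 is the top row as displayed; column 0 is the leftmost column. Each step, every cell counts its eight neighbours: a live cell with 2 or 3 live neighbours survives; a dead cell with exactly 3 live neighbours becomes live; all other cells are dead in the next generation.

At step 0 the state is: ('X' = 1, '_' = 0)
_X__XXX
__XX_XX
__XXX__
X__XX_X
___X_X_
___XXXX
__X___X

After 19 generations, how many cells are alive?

13

k=0  _X__XXX
__XX_XX
__XXX__
X__XX_X
___X_X_
___XXXX
__X___X
k=1  _X__X__
XX____X
XX_____
______X
X_X____
__XX__X
__X____
k=2  _XX____
__X___X
_X_____
______X
XXXX__X
__XX___
_XX____
k=3  X__X___
X_X____
X______
______X
XX_X__X
_______
_______
k=4  _X_____
X_____X
XX____X
_X____X
X_____X
X______
_______
k=5  X______
______X
_X___X_
_X___X_
_X____X
X_____X
_______
k=6  _______
X_____X
X____XX
_XX__XX
_X___XX
X_____X
X_____X
k=7  _______
X____X_
_______
_XX_X__
_XX____
_X_____
X_____X
k=8  X______
_______
_X_____
_XXX___
X__X___
_XX____
X______
k=9  _______
_______
_X_____
XX_X___
X__X___
XXX____
X______
k=10  _______
_______
XXX____
XX_____
___X__X
X_X___X
X______
k=11  _______
_X_____
X_X____
______X
__X___X
XX____X
XX____X
k=12  _X_____
_X_____
XX_____
XX____X
_X___XX
__X__X_
_X____X
k=13  _XX____
_XX____
__X___X
__X__X_
_XX__X_
_XX__X_
XXX____
k=14  ___X___
X__X___
__XX___
__XX_XX
___XXXX
___X__X
X__X___
k=15  __XXX__
___XX__
_X____X
______X
X______
X_XX__X
__XXX__
k=16  _____X_
____XX_
X____X_
______X
XX_____
X_X_X_X
_____X_
k=17  _____XX
____XX_
____XX_
_X____X
_X___X_
X____XX
____XX_
k=18  ______X
_______
____X_X
X___X_X
_X___X_
X______
X___X__
k=19  _______
_____X_
X_____X
X___X_X
_X___X_
XX____X
X_____X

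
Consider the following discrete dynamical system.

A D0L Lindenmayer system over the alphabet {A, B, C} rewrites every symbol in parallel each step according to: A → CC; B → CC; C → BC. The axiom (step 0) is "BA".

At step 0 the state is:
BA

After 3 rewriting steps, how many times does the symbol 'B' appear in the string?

4

gen 0: BA
gen 1: CCCC
gen 2: BCBCBCBC
gen 3: CCBCCCBCCCBCCCBC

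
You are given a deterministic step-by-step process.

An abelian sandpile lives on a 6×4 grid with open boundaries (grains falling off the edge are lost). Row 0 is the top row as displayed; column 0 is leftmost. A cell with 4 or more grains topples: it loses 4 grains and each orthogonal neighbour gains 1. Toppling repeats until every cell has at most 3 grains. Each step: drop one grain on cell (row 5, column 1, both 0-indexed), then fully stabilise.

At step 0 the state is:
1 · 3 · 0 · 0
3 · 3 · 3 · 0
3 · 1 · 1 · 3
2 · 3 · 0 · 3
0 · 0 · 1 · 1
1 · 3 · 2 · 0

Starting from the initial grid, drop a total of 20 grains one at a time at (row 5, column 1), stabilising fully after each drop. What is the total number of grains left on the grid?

t=0: 1 · 3 · 0 · 0
3 · 3 · 3 · 0
3 · 1 · 1 · 3
2 · 3 · 0 · 3
0 · 0 · 1 · 1
1 · 3 · 2 · 0
t=1: 1 · 3 · 0 · 0
3 · 3 · 3 · 0
3 · 1 · 1 · 3
2 · 3 · 0 · 3
0 · 1 · 1 · 1
2 · 0 · 3 · 0
t=2: 1 · 3 · 0 · 0
3 · 3 · 3 · 0
3 · 1 · 1 · 3
2 · 3 · 0 · 3
0 · 1 · 1 · 1
2 · 1 · 3 · 0
t=3: 1 · 3 · 0 · 0
3 · 3 · 3 · 0
3 · 1 · 1 · 3
2 · 3 · 0 · 3
0 · 1 · 1 · 1
2 · 2 · 3 · 0
t=4: 1 · 3 · 0 · 0
3 · 3 · 3 · 0
3 · 1 · 1 · 3
2 · 3 · 0 · 3
0 · 1 · 1 · 1
2 · 3 · 3 · 0
t=5: 1 · 3 · 0 · 0
3 · 3 · 3 · 0
3 · 1 · 1 · 3
2 · 3 · 0 · 3
0 · 2 · 2 · 1
3 · 1 · 0 · 1
t=6: 1 · 3 · 0 · 0
3 · 3 · 3 · 0
3 · 1 · 1 · 3
2 · 3 · 0 · 3
0 · 2 · 2 · 1
3 · 2 · 0 · 1
t=7: 1 · 3 · 0 · 0
3 · 3 · 3 · 0
3 · 1 · 1 · 3
2 · 3 · 0 · 3
0 · 2 · 2 · 1
3 · 3 · 0 · 1
t=8: 1 · 3 · 0 · 0
3 · 3 · 3 · 0
3 · 1 · 1 · 3
2 · 3 · 0 · 3
1 · 3 · 2 · 1
0 · 1 · 1 · 1
t=9: 1 · 3 · 0 · 0
3 · 3 · 3 · 0
3 · 1 · 1 · 3
2 · 3 · 0 · 3
1 · 3 · 2 · 1
0 · 2 · 1 · 1
t=10: 1 · 3 · 0 · 0
3 · 3 · 3 · 0
3 · 1 · 1 · 3
2 · 3 · 0 · 3
1 · 3 · 2 · 1
0 · 3 · 1 · 1
t=11: 1 · 3 · 0 · 0
3 · 3 · 3 · 0
3 · 2 · 1 · 3
3 · 0 · 1 · 3
2 · 1 · 3 · 1
1 · 1 · 2 · 1
t=12: 1 · 3 · 0 · 0
3 · 3 · 3 · 0
3 · 2 · 1 · 3
3 · 0 · 1 · 3
2 · 1 · 3 · 1
1 · 2 · 2 · 1
t=13: 1 · 3 · 0 · 0
3 · 3 · 3 · 0
3 · 2 · 1 · 3
3 · 0 · 1 · 3
2 · 1 · 3 · 1
1 · 3 · 2 · 1
t=14: 1 · 3 · 0 · 0
3 · 3 · 3 · 0
3 · 2 · 1 · 3
3 · 0 · 1 · 3
2 · 2 · 3 · 1
2 · 0 · 3 · 1
t=15: 1 · 3 · 0 · 0
3 · 3 · 3 · 0
3 · 2 · 1 · 3
3 · 0 · 1 · 3
2 · 2 · 3 · 1
2 · 1 · 3 · 1
t=16: 1 · 3 · 0 · 0
3 · 3 · 3 · 0
3 · 2 · 1 · 3
3 · 0 · 1 · 3
2 · 2 · 3 · 1
2 · 2 · 3 · 1
t=17: 1 · 3 · 0 · 0
3 · 3 · 3 · 0
3 · 2 · 1 · 3
3 · 0 · 1 · 3
2 · 2 · 3 · 1
2 · 3 · 3 · 1
t=18: 1 · 3 · 0 · 0
3 · 3 · 3 · 0
3 · 2 · 1 · 3
3 · 1 · 2 · 3
3 · 0 · 1 · 2
3 · 2 · 1 · 2
t=19: 1 · 3 · 0 · 0
3 · 3 · 3 · 0
3 · 2 · 1 · 3
3 · 1 · 2 · 3
3 · 0 · 1 · 2
3 · 3 · 1 · 2
t=20: 3 · 0 · 2 · 0
1 · 3 · 0 · 1
2 · 0 · 3 · 3
1 · 3 · 2 · 3
1 · 2 · 1 · 2
1 · 1 · 2 · 2

39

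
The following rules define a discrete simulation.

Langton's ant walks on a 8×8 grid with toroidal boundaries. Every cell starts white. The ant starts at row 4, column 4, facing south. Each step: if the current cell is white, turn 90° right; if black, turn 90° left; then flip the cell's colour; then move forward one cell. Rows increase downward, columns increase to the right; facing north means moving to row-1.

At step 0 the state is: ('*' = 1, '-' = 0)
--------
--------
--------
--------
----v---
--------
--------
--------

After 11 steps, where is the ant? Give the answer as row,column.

gen 0: --------
--------
--------
--------
----v---
--------
--------
--------
gen 1: --------
--------
--------
--------
---<*---
--------
--------
--------
gen 2: --------
--------
--------
---^----
---**---
--------
--------
--------
gen 3: --------
--------
--------
---*>---
---**---
--------
--------
--------
gen 4: --------
--------
--------
---**---
---*v---
--------
--------
--------
gen 5: --------
--------
--------
---**---
---*->--
--------
--------
--------
gen 6: --------
--------
--------
---**---
---*-*--
-----v--
--------
--------
gen 7: --------
--------
--------
---**---
---*-*--
----<*--
--------
--------
gen 8: --------
--------
--------
---**---
---*^*--
----**--
--------
--------
gen 9: --------
--------
--------
---**---
---**>--
----**--
--------
--------
gen 10: --------
--------
--------
---**^--
---**---
----**--
--------
--------
gen 11: --------
--------
--------
---***>-
---**---
----**--
--------
--------

3,6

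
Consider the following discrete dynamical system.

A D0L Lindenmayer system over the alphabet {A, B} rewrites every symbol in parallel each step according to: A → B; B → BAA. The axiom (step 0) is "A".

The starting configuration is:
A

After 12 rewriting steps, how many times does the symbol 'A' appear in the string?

step 0: A
step 1: B
step 2: BAA
step 3: BAABB
step 4: BAABBBAABAA
step 5: BAABBBAABAABAABBBAABB
step 6: BAABBBAABAABAABBBAABBBAABBBAABAABAABBBAABAA
step 7: BAABBBAABAABAABBBAABBBAABBBAABAABAABBBAABAABAABBBAABAABAABBBAABBBAABBBAABAABAABBBAABB
step 8: BAABBBAABAABAABBBAABBBAABBBAABAABAABBBAABAABAABBBAABAABAAB…ABAABAABBBAABAABAABBBAABAABAABBBAABBBAABBBAABAABAABBBAABAA  (len 171)
step 9: BAABBBAABAABAABBBAABBBAABBBAABAABAABBBAABAABAABBBAABAABAAB…AABAABAABBBAABAABAABBBAABAABAABBBAABBBAABBBAABAABAABBBAABB  (len 341)
step 10: BAABBBAABAABAABBBAABBBAABBBAABAABAABBBAABAABAABBBAABAABAAB…ABAABAABBBAABAABAABBBAABAABAABBBAABBBAABBBAABAABAABBBAABAA  (len 683)
step 11: BAABBBAABAABAABBBAABBBAABBBAABAABAABBBAABAABAABBBAABAABAAB…AABAABAABBBAABAABAABBBAABAABAABBBAABBBAABBBAABAABAABBBAABB  (len 1365)
step 12: BAABBBAABAABAABBBAABBBAABBBAABAABAABBBAABAABAABBBAABAABAAB…ABAABAABBBAABAABAABBBAABAABAABBBAABBBAABBBAABAABAABBBAABAA  (len 2731)

1366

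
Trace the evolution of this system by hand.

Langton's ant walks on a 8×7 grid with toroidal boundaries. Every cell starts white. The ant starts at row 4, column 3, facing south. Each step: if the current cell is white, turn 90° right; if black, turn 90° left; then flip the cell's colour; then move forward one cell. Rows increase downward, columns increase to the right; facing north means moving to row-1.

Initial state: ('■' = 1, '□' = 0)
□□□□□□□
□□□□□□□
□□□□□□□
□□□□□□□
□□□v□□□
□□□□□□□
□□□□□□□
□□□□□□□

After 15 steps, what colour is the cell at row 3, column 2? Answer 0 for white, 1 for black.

1

[0] □□□□□□□
□□□□□□□
□□□□□□□
□□□□□□□
□□□v□□□
□□□□□□□
□□□□□□□
□□□□□□□
[1] □□□□□□□
□□□□□□□
□□□□□□□
□□□□□□□
□□<■□□□
□□□□□□□
□□□□□□□
□□□□□□□
[2] □□□□□□□
□□□□□□□
□□□□□□□
□□^□□□□
□□■■□□□
□□□□□□□
□□□□□□□
□□□□□□□
[3] □□□□□□□
□□□□□□□
□□□□□□□
□□■>□□□
□□■■□□□
□□□□□□□
□□□□□□□
□□□□□□□
[4] □□□□□□□
□□□□□□□
□□□□□□□
□□■■□□□
□□■v□□□
□□□□□□□
□□□□□□□
□□□□□□□
[5] □□□□□□□
□□□□□□□
□□□□□□□
□□■■□□□
□□■□>□□
□□□□□□□
□□□□□□□
□□□□□□□
[6] □□□□□□□
□□□□□□□
□□□□□□□
□□■■□□□
□□■□■□□
□□□□v□□
□□□□□□□
□□□□□□□
[7] □□□□□□□
□□□□□□□
□□□□□□□
□□■■□□□
□□■□■□□
□□□<■□□
□□□□□□□
□□□□□□□
[8] □□□□□□□
□□□□□□□
□□□□□□□
□□■■□□□
□□■^■□□
□□□■■□□
□□□□□□□
□□□□□□□
[9] □□□□□□□
□□□□□□□
□□□□□□□
□□■■□□□
□□■■>□□
□□□■■□□
□□□□□□□
□□□□□□□
[10] □□□□□□□
□□□□□□□
□□□□□□□
□□■■^□□
□□■■□□□
□□□■■□□
□□□□□□□
□□□□□□□
[11] □□□□□□□
□□□□□□□
□□□□□□□
□□■■■>□
□□■■□□□
□□□■■□□
□□□□□□□
□□□□□□□
[12] □□□□□□□
□□□□□□□
□□□□□□□
□□■■■■□
□□■■□v□
□□□■■□□
□□□□□□□
□□□□□□□
[13] □□□□□□□
□□□□□□□
□□□□□□□
□□■■■■□
□□■■<■□
□□□■■□□
□□□□□□□
□□□□□□□
[14] □□□□□□□
□□□□□□□
□□□□□□□
□□■■^■□
□□■■■■□
□□□■■□□
□□□□□□□
□□□□□□□
[15] □□□□□□□
□□□□□□□
□□□□□□□
□□■<□■□
□□■■■■□
□□□■■□□
□□□□□□□
□□□□□□□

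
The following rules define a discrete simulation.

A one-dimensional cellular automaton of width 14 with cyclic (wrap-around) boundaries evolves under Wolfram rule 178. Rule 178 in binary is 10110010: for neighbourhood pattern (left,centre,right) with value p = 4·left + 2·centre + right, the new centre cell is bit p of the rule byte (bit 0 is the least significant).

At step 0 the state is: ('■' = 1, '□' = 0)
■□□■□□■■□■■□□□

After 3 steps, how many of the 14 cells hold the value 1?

0) ■□□■□□■■□■■□□□
1) □■■□■■□□■□□■□■
2) ■□□■□□■■□■■□■□
3) □■■□■■□□■□□■□■

7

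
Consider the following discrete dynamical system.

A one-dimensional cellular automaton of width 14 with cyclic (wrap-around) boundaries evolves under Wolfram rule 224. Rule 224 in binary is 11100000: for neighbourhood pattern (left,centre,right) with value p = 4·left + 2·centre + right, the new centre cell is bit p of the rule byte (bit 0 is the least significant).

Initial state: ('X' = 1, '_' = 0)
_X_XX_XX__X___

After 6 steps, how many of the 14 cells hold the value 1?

0

0) _X_XX_XX__X___
1) __X_XX_X______
2) ___X_XX_______
3) ____X_X_______
4) _____X________
5) ______________
6) ______________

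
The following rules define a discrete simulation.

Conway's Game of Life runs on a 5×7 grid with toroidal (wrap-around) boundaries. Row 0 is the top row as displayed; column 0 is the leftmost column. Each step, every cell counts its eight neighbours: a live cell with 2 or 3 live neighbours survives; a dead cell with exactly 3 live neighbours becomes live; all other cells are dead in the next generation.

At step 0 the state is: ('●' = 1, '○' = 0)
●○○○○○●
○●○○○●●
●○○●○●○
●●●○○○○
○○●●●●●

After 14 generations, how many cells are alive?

t=0: ●○○○○○●
○●○○○●●
●○○●○●○
●●●○○○○
○○●●●●●
t=1: ○●●●○○○
○●○○●●○
○○○○●●○
●○○○○○○
○○●●●●○
t=2: ○●○○○○○
○●○○○●○
○○○○●●●
○○○○○○●
○○○○●○○
t=3: ○○○○○○○
●○○○●●●
●○○○●○●
○○○○●○●
○○○○○○○
t=4: ○○○○○●●
●○○○●○○
○○○●●○○
●○○○○○●
○○○○○○○
t=5: ○○○○○●●
○○○●●○●
●○○●●●●
○○○○○○○
●○○○○●○
t=6: ●○○○○○○
○○○●○○○
●○○●○○●
●○○○○○○
○○○○○●○
t=7: ○○○○○○○
●○○○○○●
●○○○○○●
●○○○○○○
○○○○○○●
t=8: ●○○○○○●
●○○○○○●
○●○○○○○
●○○○○○○
○○○○○○○
t=9: ●○○○○○●
○●○○○○●
○●○○○○●
○○○○○○○
●○○○○○●
t=10: ○●○○○●○
○●○○○●●
○○○○○○○
○○○○○○●
●○○○○○●
t=11: ○●○○○●○
●○○○○●●
●○○○○●●
●○○○○○●
●○○○○●●
t=12: ○●○○●○○
○●○○●○○
○●○○○○○
○●○○○○○
○●○○○●○
t=13: ●●●○●●○
●●●○○○○
●●●○○○○
●●●○○○○
●●●○○○○
t=14: ○○○○○○○
○○○○○○○
○○○●○○●
○○○●○○●
○○○○○○○

4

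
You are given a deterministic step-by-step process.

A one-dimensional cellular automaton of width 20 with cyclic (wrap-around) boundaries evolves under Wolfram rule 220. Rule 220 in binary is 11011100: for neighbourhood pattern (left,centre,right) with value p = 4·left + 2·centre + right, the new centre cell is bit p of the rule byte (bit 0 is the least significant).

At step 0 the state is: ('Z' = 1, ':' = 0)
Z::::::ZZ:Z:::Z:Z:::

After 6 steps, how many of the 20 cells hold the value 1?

15

[0] Z::::::ZZ:Z:::Z:Z:::
[1] ZZ:::::ZZ:ZZ::Z:ZZ::
[2] ZZZ::::ZZ:ZZZ:Z:ZZZ:
[3] ZZZZ:::ZZ:ZZZ:Z:ZZZ:
[4] ZZZZZ::ZZ:ZZZ:Z:ZZZ:
[5] ZZZZZZ:ZZ:ZZZ:Z:ZZZ:
[6] ZZZZZZ:ZZ:ZZZ:Z:ZZZ:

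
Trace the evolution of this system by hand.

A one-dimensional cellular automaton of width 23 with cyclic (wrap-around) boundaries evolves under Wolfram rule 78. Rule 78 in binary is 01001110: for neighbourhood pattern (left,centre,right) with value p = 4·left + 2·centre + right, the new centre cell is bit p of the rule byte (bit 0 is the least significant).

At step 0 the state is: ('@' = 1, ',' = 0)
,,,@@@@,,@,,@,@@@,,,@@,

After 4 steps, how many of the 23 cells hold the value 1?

14

[0] ,,,@@@@,,@,,@,@@@,,,@@,
[1] ,,@@,,@,@@,@@,@,@,,@@@,
[2] ,@@@,@@,@@,@@,@,@,@@,@,
[3] @@,@,@@,@@,@@,@,@,@@,@,
[4] @@,@,@@,@@,@@,@,@,@@,@,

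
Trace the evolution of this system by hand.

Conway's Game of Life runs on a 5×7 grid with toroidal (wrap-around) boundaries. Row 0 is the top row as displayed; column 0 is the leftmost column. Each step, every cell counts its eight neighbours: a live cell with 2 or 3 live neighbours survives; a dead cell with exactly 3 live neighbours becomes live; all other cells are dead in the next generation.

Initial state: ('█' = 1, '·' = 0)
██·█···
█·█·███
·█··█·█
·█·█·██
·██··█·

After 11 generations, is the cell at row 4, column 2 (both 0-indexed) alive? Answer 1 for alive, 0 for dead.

0

t=0: ██·█···
█·█·███
·█··█·█
·█·█·██
·██··█·
t=1: ···█···
··█·█··
·█·····
·█·█··█
···█·█·
t=2: ··██···
··██···
██·█···
█···█··
···█···
t=3: ····█··
····█··
██·██··
█████··
··███··
t=4: ····██·
····██·
█····█·
█····█·
·····█·
t=5: ······█
·······
·····█·
····██·
·····█·
t=6: ·······
·······
····██·
····███
····███
t=7: ·····█·
·······
····█·█
···█···
····█·█
t=8: ·····█·
·····█·
·······
···██··
····██·
t=9: ·····██
·······
····█··
···███·
···█·█·
t=10: ····███
·····█·
···███·
···█·█·
···█···
t=11: ····███
···█···
···█·██
··██·█·
···█··█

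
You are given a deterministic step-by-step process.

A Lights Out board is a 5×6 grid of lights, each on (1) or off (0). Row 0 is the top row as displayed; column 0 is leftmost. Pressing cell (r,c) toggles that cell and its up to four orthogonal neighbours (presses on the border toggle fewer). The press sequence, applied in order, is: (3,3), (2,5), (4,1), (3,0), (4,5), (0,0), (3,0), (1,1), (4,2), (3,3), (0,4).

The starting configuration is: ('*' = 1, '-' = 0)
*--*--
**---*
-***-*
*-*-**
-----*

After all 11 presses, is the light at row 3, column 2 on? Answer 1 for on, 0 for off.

0

0) *--*--
**---*
-***-*
*-*-**
-----*
1) *--*--
**---*
-**--*
*--*-*
---*-*
2) *--*--
**----
-**-*-
*--*--
---*-*
3) *--*--
**----
-**-*-
**-*--
****-*
4) *--*--
**----
***-*-
---*--
-***-*
5) *--*--
**----
***-*-
---*-*
-****-
6) -*-*--
-*----
***-*-
---*-*
-****-
7) -*-*--
-*----
-**-*-
**-*-*
*****-
8) ---*--
*-*---
--*-*-
**-*-*
*****-
9) ---*--
*-*---
--*-*-
****-*
*---*-
10) ---*--
*-*---
--***-
**--**
*--**-
11) ----**
*-*-*-
--***-
**--**
*--**-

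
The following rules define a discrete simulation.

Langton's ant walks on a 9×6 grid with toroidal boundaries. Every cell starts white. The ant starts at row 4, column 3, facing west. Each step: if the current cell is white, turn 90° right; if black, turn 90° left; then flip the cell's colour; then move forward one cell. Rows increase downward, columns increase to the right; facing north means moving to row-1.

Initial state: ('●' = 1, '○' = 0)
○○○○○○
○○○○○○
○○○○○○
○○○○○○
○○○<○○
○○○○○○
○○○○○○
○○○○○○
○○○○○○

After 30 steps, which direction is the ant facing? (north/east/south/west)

west

step 0: ○○○○○○
○○○○○○
○○○○○○
○○○○○○
○○○<○○
○○○○○○
○○○○○○
○○○○○○
○○○○○○
step 1: ○○○○○○
○○○○○○
○○○○○○
○○○^○○
○○○●○○
○○○○○○
○○○○○○
○○○○○○
○○○○○○
step 2: ○○○○○○
○○○○○○
○○○○○○
○○○●>○
○○○●○○
○○○○○○
○○○○○○
○○○○○○
○○○○○○
step 3: ○○○○○○
○○○○○○
○○○○○○
○○○●●○
○○○●v○
○○○○○○
○○○○○○
○○○○○○
○○○○○○
step 4: ○○○○○○
○○○○○○
○○○○○○
○○○●●○
○○○<●○
○○○○○○
○○○○○○
○○○○○○
○○○○○○
step 5: ○○○○○○
○○○○○○
○○○○○○
○○○●●○
○○○○●○
○○○v○○
○○○○○○
○○○○○○
○○○○○○
step 6: ○○○○○○
○○○○○○
○○○○○○
○○○●●○
○○○○●○
○○<●○○
○○○○○○
○○○○○○
○○○○○○
step 7: ○○○○○○
○○○○○○
○○○○○○
○○○●●○
○○^○●○
○○●●○○
○○○○○○
○○○○○○
○○○○○○
step 8: ○○○○○○
○○○○○○
○○○○○○
○○○●●○
○○●>●○
○○●●○○
○○○○○○
○○○○○○
○○○○○○
step 9: ○○○○○○
○○○○○○
○○○○○○
○○○●●○
○○●●●○
○○●v○○
○○○○○○
○○○○○○
○○○○○○
step 10: ○○○○○○
○○○○○○
○○○○○○
○○○●●○
○○●●●○
○○●○>○
○○○○○○
○○○○○○
○○○○○○
step 11: ○○○○○○
○○○○○○
○○○○○○
○○○●●○
○○●●●○
○○●○●○
○○○○v○
○○○○○○
○○○○○○
step 12: ○○○○○○
○○○○○○
○○○○○○
○○○●●○
○○●●●○
○○●○●○
○○○<●○
○○○○○○
○○○○○○
step 13: ○○○○○○
○○○○○○
○○○○○○
○○○●●○
○○●●●○
○○●^●○
○○○●●○
○○○○○○
○○○○○○
step 14: ○○○○○○
○○○○○○
○○○○○○
○○○●●○
○○●●●○
○○●●>○
○○○●●○
○○○○○○
○○○○○○
step 15: ○○○○○○
○○○○○○
○○○○○○
○○○●●○
○○●●^○
○○●●○○
○○○●●○
○○○○○○
○○○○○○
step 16: ○○○○○○
○○○○○○
○○○○○○
○○○●●○
○○●<○○
○○●●○○
○○○●●○
○○○○○○
○○○○○○
step 17: ○○○○○○
○○○○○○
○○○○○○
○○○●●○
○○●○○○
○○●v○○
○○○●●○
○○○○○○
○○○○○○
step 18: ○○○○○○
○○○○○○
○○○○○○
○○○●●○
○○●○○○
○○●○>○
○○○●●○
○○○○○○
○○○○○○
step 19: ○○○○○○
○○○○○○
○○○○○○
○○○●●○
○○●○○○
○○●○●○
○○○●v○
○○○○○○
○○○○○○
step 20: ○○○○○○
○○○○○○
○○○○○○
○○○●●○
○○●○○○
○○●○●○
○○○●○>
○○○○○○
○○○○○○
step 21: ○○○○○○
○○○○○○
○○○○○○
○○○●●○
○○●○○○
○○●○●○
○○○●○●
○○○○○v
○○○○○○
step 22: ○○○○○○
○○○○○○
○○○○○○
○○○●●○
○○●○○○
○○●○●○
○○○●○●
○○○○<●
○○○○○○
step 23: ○○○○○○
○○○○○○
○○○○○○
○○○●●○
○○●○○○
○○●○●○
○○○●^●
○○○○●●
○○○○○○
step 24: ○○○○○○
○○○○○○
○○○○○○
○○○●●○
○○●○○○
○○●○●○
○○○●●>
○○○○●●
○○○○○○
step 25: ○○○○○○
○○○○○○
○○○○○○
○○○●●○
○○●○○○
○○●○●^
○○○●●○
○○○○●●
○○○○○○
step 26: ○○○○○○
○○○○○○
○○○○○○
○○○●●○
○○●○○○
>○●○●●
○○○●●○
○○○○●●
○○○○○○
step 27: ○○○○○○
○○○○○○
○○○○○○
○○○●●○
○○●○○○
●○●○●●
v○○●●○
○○○○●●
○○○○○○
step 28: ○○○○○○
○○○○○○
○○○○○○
○○○●●○
○○●○○○
●○●○●●
●○○●●<
○○○○●●
○○○○○○
step 29: ○○○○○○
○○○○○○
○○○○○○
○○○●●○
○○●○○○
●○●○●^
●○○●●●
○○○○●●
○○○○○○
step 30: ○○○○○○
○○○○○○
○○○○○○
○○○●●○
○○●○○○
●○●○<○
●○○●●●
○○○○●●
○○○○○○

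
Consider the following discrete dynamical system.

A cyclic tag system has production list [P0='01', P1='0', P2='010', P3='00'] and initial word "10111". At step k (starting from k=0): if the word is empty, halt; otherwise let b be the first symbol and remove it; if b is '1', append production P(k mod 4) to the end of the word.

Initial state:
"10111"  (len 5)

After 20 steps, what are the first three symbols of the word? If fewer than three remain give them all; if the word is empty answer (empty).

000

[0] "10111"  (len 5)
[1] "011101"  (len 6)
[2] "11101"  (len 5)
[3] "1101010"  (len 7)
[4] "10101000"  (len 8)
[5] "010100001"  (len 9)
[6] "10100001"  (len 8)
[7] "0100001010"  (len 10)
[8] "100001010"  (len 9)
[9] "0000101001"  (len 10)
[10] "000101001"  (len 9)
[11] "00101001"  (len 8)
[12] "0101001"  (len 7)
[13] "101001"  (len 6)
[14] "010010"  (len 6)
[15] "10010"  (len 5)
[16] "001000"  (len 6)
[17] "01000"  (len 5)
[18] "1000"  (len 4)
[19] "000010"  (len 6)
[20] "00010"  (len 5)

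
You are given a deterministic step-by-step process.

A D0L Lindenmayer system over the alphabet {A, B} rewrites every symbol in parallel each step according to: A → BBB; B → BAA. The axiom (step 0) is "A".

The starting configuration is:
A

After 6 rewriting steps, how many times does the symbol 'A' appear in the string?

[0] A
[1] BBB
[2] BAABAABAA
[3] BAABBBBBBBAABBBBBBBAABBBBBB
[4] BAABBBBBBBAABAABAABAABAABAABAABBBBBBBAABAABAABAABAABAABAABBBBBBBAABAABAABAABAABAA
[5] BAABBBBBBBAABAABAABAABAABAABAABBBBBBBAABBBBBBBAABBBBBBBAAB…ABAABAABBBBBBBAABBBBBBBAABBBBBBBAABBBBBBBAABBBBBBBAABBBBBB  (len 243)
[6] BAABBBBBBBAABAABAABAABAABAABAABBBBBBBAABBBBBBBAABBBBBBBAAB…ABAABAABBBBBBBAABAABAABAABAABAABAABBBBBBBAABAABAABAABAABAA  (len 729)

330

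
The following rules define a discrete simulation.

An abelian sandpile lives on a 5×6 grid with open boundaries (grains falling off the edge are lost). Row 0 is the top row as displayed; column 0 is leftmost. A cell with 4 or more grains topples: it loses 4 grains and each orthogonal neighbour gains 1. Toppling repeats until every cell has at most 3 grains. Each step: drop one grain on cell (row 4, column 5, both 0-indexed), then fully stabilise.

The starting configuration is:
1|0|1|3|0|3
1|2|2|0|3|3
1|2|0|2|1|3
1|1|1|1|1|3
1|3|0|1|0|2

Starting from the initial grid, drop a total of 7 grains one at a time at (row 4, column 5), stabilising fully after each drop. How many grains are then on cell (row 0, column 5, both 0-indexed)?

0

[0] 1|0|1|3|0|3
1|2|2|0|3|3
1|2|0|2|1|3
1|1|1|1|1|3
1|3|0|1|0|2
[1] 1|0|1|3|0|3
1|2|2|0|3|3
1|2|0|2|1|3
1|1|1|1|1|3
1|3|0|1|0|3
[2] 1|0|1|3|2|0
1|2|2|1|0|2
1|2|0|2|3|1
1|1|1|1|2|1
1|3|0|1|1|1
[3] 1|0|1|3|2|0
1|2|2|1|0|2
1|2|0|2|3|1
1|1|1|1|2|1
1|3|0|1|1|2
[4] 1|0|1|3|2|0
1|2|2|1|0|2
1|2|0|2|3|1
1|1|1|1|2|1
1|3|0|1|1|3
[5] 1|0|1|3|2|0
1|2|2|1|0|2
1|2|0|2|3|1
1|1|1|1|2|2
1|3|0|1|2|0
[6] 1|0|1|3|2|0
1|2|2|1|0|2
1|2|0|2|3|1
1|1|1|1|2|2
1|3|0|1|2|1
[7] 1|0|1|3|2|0
1|2|2|1|0|2
1|2|0|2|3|1
1|1|1|1|2|2
1|3|0|1|2|2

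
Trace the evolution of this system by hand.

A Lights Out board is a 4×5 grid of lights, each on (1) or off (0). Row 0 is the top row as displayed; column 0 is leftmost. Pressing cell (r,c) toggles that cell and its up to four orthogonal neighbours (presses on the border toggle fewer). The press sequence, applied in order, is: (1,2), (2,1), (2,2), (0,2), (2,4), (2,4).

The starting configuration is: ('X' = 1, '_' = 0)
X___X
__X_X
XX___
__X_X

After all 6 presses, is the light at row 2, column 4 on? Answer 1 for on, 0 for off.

0) X___X
__X_X
XX___
__X_X
1) X_X_X
_X_XX
XXX__
__X_X
2) X_X_X
___XX
_____
_XX_X
3) X_X_X
__XXX
_XXX_
_X__X
4) XX_XX
___XX
_XXX_
_X__X
5) XX_XX
___X_
_XX_X
_X___
6) XX_XX
___XX
_XXX_
_X__X

0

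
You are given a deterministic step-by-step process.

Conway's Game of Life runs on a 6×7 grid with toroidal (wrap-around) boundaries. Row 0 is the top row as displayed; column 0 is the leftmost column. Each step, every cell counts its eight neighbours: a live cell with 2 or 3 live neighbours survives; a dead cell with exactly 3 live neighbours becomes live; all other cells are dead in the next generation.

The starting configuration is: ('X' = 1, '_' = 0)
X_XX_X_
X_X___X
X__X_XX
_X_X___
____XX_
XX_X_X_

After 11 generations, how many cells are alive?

gen 0: X_XX_X_
X_X___X
X__X_XX
_X_X___
____XX_
XX_X_X_
gen 1: ___X_X_
__X____
___XXX_
X_XX___
XX_X_XX
XX_X_X_
gen 2: _X_X__X
__X__X_
_X__X__
X______
___X_X_
_X_X_X_
gen 3: XX_X_XX
XXXXXX_
_X_____
____X__
__X___X
X__X_XX
gen 4: _______
___X_X_
XX___X_
_______
X__XX_X
___X___
gen 5: ____X__
____X_X
____X_X
_X__XX_
___XX__
___XX__
gen 6: ____X__
___XX__
X__XX_X
_______
__X____
_____X_
gen 7: ___XXX_
_______
___XXX_
___X___
_______
_______
gen 8: ____X__
_______
___XX__
___X___
_______
____X__
gen 9: _______
___XX__
___XX__
___XX__
_______
_______
gen 10: _______
___XX__
__X__X_
___XX__
_______
_______
gen 11: _______
___XX__
__X__X_
___XX__
_______
_______

6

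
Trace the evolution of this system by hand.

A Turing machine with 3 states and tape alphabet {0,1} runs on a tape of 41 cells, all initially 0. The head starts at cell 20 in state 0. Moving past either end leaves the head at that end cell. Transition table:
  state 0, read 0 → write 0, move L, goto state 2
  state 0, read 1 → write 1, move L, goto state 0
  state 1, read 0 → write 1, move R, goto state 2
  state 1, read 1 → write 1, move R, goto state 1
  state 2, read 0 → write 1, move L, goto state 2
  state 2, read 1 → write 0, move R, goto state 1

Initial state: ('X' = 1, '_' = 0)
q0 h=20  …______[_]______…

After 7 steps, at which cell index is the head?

k=0  q0 h=20  …______[_]______…
k=1  q2 h=19  …______[_]______…
k=2  q2 h=18  …______[_]X_____…
k=3  q2 h=17  …______[_]XX____…
k=4  q2 h=16  …______[_]XXX___…
k=5  q2 h=15  …______[_]XXXX__…
k=6  q2 h=14  …______[_]XXXXX_…
k=7  q2 h=13  …______[_]XXXXXX…

13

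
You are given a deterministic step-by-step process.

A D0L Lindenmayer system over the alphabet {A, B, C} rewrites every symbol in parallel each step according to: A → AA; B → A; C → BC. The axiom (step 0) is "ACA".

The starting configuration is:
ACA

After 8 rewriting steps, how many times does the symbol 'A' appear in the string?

[0] ACA
[1] AABCAA
[2] AAAAABCAAAA
[3] AAAAAAAAAAABCAAAAAAAA
[4] AAAAAAAAAAAAAAAAAAAAAAABCAAAAAAAAAAAAAAAA
[5] AAAAAAAAAAAAAAAAAAAAAAAAAAAAAAAAAAAAAAAAAAAAAAABCAAAAAAAAAAAAAAAAAAAAAAAAAAAAAAAA
[6] AAAAAAAAAAAAAAAAAAAAAAAAAAAAAAAAAAAAAAAAAAAAAAAAAAAAAAAAAA…AAAAAAAAAAAAAAAAAAAAAAAAAAAAAAAAAAAAAAAAAAAAAAAAAAAAAAAAAA  (len 161)
[7] AAAAAAAAAAAAAAAAAAAAAAAAAAAAAAAAAAAAAAAAAAAAAAAAAAAAAAAAAA…AAAAAAAAAAAAAAAAAAAAAAAAAAAAAAAAAAAAAAAAAAAAAAAAAAAAAAAAAA  (len 321)
[8] AAAAAAAAAAAAAAAAAAAAAAAAAAAAAAAAAAAAAAAAAAAAAAAAAAAAAAAAAA…AAAAAAAAAAAAAAAAAAAAAAAAAAAAAAAAAAAAAAAAAAAAAAAAAAAAAAAAAA  (len 641)

639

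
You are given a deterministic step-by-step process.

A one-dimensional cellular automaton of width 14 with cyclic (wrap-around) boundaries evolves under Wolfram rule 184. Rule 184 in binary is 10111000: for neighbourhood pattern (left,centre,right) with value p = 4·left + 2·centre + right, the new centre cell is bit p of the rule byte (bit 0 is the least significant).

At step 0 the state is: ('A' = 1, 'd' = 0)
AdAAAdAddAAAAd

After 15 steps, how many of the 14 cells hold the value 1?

t=0: AdAAAdAddAAAAd
t=1: dAAAdAdAdAAAdA
t=2: AAAdAdAdAAAdAd
t=3: AAdAdAdAAAdAdA
t=4: AdAdAdAAAdAdAA
t=5: dAdAdAAAdAdAAA
t=6: AdAdAAAdAdAAAd
t=7: dAdAAAdAdAAAdA
t=8: AdAAAdAdAAAdAd
t=9: dAAAdAdAAAdAdA
t=10: AAAdAdAAAdAdAd
t=11: AAdAdAAAdAdAdA
t=12: AdAdAAAdAdAdAA
t=13: dAdAAAdAdAdAAA
t=14: AdAAAdAdAdAAAd
t=15: dAAAdAdAdAAAdA

9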